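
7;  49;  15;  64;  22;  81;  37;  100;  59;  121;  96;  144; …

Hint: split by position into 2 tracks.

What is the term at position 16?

196

Taking every 2nd term gives 2 separate tracks.
Track A: 7, 15, 22, 37, 59, 96 (Fibonacci-style (each term is the sum of the two before it)).
Track B: 49, 64, 81, 100, 121, 144 (the squares 7², 8², 9², …).
Position 16 falls in track B as its term 8, giving 196.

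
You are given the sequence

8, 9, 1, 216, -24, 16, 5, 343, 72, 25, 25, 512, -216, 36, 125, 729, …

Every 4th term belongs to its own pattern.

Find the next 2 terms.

Read the sequence 4 terms at a time; column i is its own pattern.
Stream A: 8, -24, 72, -216. Geometric with ratio -3.
Stream B: 9, 16, 25, 36. The squares 3², 4², 5², ….
Stream C: 1, 5, 25, 125. Powers of 5.
Stream D: 216, 343, 512, 729. The cubes 6³, 7³, 8³, ….
Term 17 comes from stream A (its 5th entry): 648.
Position 18 → stream B, term 5 = 49.

648, 49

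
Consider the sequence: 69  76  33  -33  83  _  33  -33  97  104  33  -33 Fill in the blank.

90

Reading positions in blocks of 4 reveals the pattern AABB — 2 tracks woven together.
Subsequence A: 69, 76, 83, ?, 97, 104. Arithmetic with common difference +7.
Subsequence B: 33, -33, 33, -33, 33, -33. Alternating ±33.
So the missing entry in subsequence A is 90.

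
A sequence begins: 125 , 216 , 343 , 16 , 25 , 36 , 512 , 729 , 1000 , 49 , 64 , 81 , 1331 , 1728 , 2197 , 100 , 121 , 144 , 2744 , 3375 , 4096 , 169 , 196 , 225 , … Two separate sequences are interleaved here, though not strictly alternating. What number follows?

4913

Reading positions in blocks of 6 reveals the pattern AAABBB — 2 tracks woven together.
Subsequence A is 125, 216, 343, 512, 729, 1000, 1331, 1728, 2197, 2744, 3375, 4096, which is perfect cubes starting at 5³.
Subsequence B is 16, 25, 36, 49, 64, 81, 100, 121, 144, 169, 196, 225, which is perfect squares starting at 4².
Position 25 → subsequence A, term 13 = 4913.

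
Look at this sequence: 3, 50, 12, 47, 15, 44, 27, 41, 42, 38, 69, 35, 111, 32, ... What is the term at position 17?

Taking every 2nd term gives 2 separate tracks.
Subsequence A is 3, 12, 15, 27, 42, 69, 111, which is a Fibonacci-like recurrence a_n = a_{n-1} + a_{n-2}.
Subsequence B is 50, 47, 44, 41, 38, 35, 32, which is linear: a_n = 53 − 3·n.
Position 17 falls in subsequence A as its term 9, giving 291.

291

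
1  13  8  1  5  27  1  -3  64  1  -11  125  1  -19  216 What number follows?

Taking every 3rd term gives 3 separate tracks.
Subsequence A: 1, 1, 1, 1, 1. Always 1.
Subsequence B: 13, 5, -3, -11, -19. Arithmetic, step −8.
Subsequence C: 8, 27, 64, 125, 216. Consecutive cubes n³ from n = 2.
Position 16 falls in subsequence A as its term 6, giving 1.

1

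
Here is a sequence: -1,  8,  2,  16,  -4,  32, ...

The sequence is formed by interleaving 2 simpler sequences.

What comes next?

8

Split by position mod 2 into 2 tracks.
Stream A is -1, 2, -4, which is multiplying by -2 each time.
Stream B is 8, 16, 32, which is powers 2^3, 2^4, 2^5, ….
The 7th slot belongs to stream A; its 4th term is 8.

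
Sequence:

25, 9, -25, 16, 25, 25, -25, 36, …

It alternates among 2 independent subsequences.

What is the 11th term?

The terms cycle through 2 interleaved subsequences.
Track A is 25, -25, 25, -25, which is alternating ±25.
Track B is 9, 16, 25, 36, which is the squares 3², 4², 5², ….
Position 11 falls in track A as its term 6, giving -25.

-25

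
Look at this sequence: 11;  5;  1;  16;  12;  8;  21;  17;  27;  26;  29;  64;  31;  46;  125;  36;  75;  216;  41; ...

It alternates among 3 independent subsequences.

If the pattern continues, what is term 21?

Split by position mod 3 into 3 tracks.
Subsequence A is 11, 16, 21, 26, 31, 36, 41, which is arithmetic with common difference +5.
Subsequence B is 5, 12, 17, 29, 46, 75, which is Fibonacci-style (each term is the sum of the two before it).
Subsequence C is 1, 8, 27, 64, 125, 216, which is the cubes 1³, 2³, 3³, ….
Position 21 falls in subsequence C as its term 7, giving 343.

343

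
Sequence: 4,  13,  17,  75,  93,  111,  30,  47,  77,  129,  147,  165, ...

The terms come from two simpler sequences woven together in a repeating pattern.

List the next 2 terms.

Reading positions in blocks of 6 reveals the pattern AAABBB — 2 tracks woven together.
Track A = 4, 13, 17, 30, 47, 77: Fibonacci-style (each term is the sum of the two before it).
Track B = 75, 93, 111, 129, 147, 165: arithmetic, step +18.
Position 13 → track A, term 7 = 124.
Position 14 → track A, term 8 = 201.

124, 201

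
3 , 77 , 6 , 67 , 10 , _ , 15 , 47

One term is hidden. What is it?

The terms cycle through 2 interleaved subsequences.
Track A: 3, 6, 10, 15 (triangular numbers starting at T_2).
Track B: 77, 67, ?, 47 (arithmetic with common difference −10).
The gap is track B's term 3; the rule gives 57.

57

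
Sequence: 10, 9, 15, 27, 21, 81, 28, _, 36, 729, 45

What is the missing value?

243

Split by position mod 2 into 2 tracks.
Track A: 10, 15, 21, 28, 36, 45. Triangular numbers n(n+1)/2 for n = 4, 5, ….
Track B: 9, 27, 81, ?, 729. Powers 3^2, 3^3, 3^4, ….
Filling track B at index 4 by its rule yields 243.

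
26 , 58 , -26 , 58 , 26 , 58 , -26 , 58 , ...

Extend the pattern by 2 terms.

26, 58

Odd-indexed and even-indexed terms follow separate rules.
Track A: 26, -26, 26, -26. Oscillating between 26 and -26.
Track B: 58, 58, 58, 58. The constant sequence 58.
Position 9 → track A, term 5 = 26.
Position 10 → track B, term 5 = 58.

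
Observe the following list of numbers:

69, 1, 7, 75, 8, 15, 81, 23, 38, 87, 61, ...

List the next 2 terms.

99, 93

The slot pattern repeats as ABB (period 3), so there are 2 interleaved tracks.
Track A: 69, 75, 81, 87. Arithmetic, step +6.
Track B: 1, 7, 8, 15, 23, 38, 61. Each term equals the sum of the previous two.
Position 12 → track B, term 8 = 99.
Position 13 → track A, term 5 = 93.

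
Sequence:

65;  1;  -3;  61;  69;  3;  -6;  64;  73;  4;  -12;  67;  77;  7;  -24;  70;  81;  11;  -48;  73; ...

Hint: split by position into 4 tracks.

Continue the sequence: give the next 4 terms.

Split by position mod 4: positions 1, 5, 9, … form one track, and each other residue class forms its own.
Track A is 65, 69, 73, 77, 81, which is arithmetic with common difference +4.
Track B is 1, 3, 4, 7, 11, which is Fibonacci-style (each term is the sum of the two before it).
Track C is -3, -6, -12, -24, -48, which is geometric, ×2 each step.
Track D is 61, 64, 67, 70, 73, which is linear: a_n = 58 + 3·n.
Position 21 falls in track A as its term 6, giving 85.
Term 22 comes from track B (its 6th entry): 18.
Term 23 comes from track C (its 6th entry): -96.
The 24th slot belongs to track D; its 6th term is 76.

85, 18, -96, 76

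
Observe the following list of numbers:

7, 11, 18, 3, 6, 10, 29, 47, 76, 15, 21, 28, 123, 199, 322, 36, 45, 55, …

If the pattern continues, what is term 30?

136

Positions follow the repeating pattern AAABBB; grouping by letter gives 2 tracks.
Subsequence A: 7, 11, 18, 29, 47, 76, 123, 199, 322 — each term equals the sum of the previous two.
Subsequence B: 3, 6, 10, 15, 21, 28, 36, 45, 55 — the triangular numbers T_2, T_3, ….
Position 30 → subsequence B, term 15 = 136.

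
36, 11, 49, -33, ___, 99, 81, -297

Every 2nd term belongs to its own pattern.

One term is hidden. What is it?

Split by position mod 2 into 2 tracks.
Subsequence A: 36, 49, ?, 81 (perfect squares starting at 6²).
Subsequence B: 11, -33, 99, -297 (geometric, ×-3 each step).
Filling subsequence A at index 3 by its rule yields 64.

64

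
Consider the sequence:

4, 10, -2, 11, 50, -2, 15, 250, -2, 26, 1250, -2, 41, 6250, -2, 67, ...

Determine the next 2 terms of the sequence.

Read the sequence 3 terms at a time; column i is its own pattern.
Track A: 4, 11, 15, 26, 41, 67. A Fibonacci-like recurrence a_n = a_{n-1} + a_{n-2}.
Track B: 10, 50, 250, 1250, 6250. Geometric with ratio 5.
Track C: -2, -2, -2, -2, -2. Always -2.
Position 17 falls in track B as its term 6, giving 31250.
Position 18 falls in track C as its term 6, giving -2.

31250, -2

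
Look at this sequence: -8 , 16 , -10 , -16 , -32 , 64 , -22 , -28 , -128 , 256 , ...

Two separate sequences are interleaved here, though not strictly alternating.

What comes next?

-34

The slot pattern repeats as AABB (period 4), so there are 2 interleaved tracks.
Track A = -8, 16, -32, 64, -128, 256: geometric, ×-2 each step.
Track B = -10, -16, -22, -28: linear: a_n = -4 − 6·n.
Position 11 falls in track B as its term 5, giving -34.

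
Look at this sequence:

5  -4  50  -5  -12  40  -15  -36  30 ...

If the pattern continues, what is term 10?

-25

Split by position mod 3 into 3 tracks.
Track A = 5, -5, -15: arithmetic, step −10.
Track B = -4, -12, -36: geometric, ×3 each step.
Track C = 50, 40, 30: subtracting 10 each time.
Term 10 comes from track A (its 4th entry): -25.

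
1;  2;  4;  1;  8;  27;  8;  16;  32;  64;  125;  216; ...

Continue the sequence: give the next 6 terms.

The slot pattern repeats as AAABBB (period 6), so there are 2 interleaved tracks.
Track A is 1, 2, 4, 8, 16, 32, which is powers of 2.
Track B is 1, 8, 27, 64, 125, 216, which is perfect cubes starting at 1³.
Position 13 → track A, term 7 = 64.
The 14th slot belongs to track A; its 8th term is 128.
Term 15 comes from track A (its 9th entry): 256.
Position 16 → track B, term 7 = 343.
Term 17 comes from track B (its 8th entry): 512.
The 18th slot belongs to track B; its 9th term is 729.

64, 128, 256, 343, 512, 729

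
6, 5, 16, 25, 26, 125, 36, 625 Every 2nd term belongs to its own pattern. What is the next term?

46

Split by position mod 2 into 2 tracks.
Stream A: 6, 16, 26, 36. Adding 10 each time.
Stream B: 5, 25, 125, 625. Successive powers of 5.
The 9th slot belongs to stream A; its 5th term is 46.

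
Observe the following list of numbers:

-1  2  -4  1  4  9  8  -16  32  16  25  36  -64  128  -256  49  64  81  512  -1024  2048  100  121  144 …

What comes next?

-4096

Reading positions in blocks of 6 reveals the pattern AAABBB — 2 tracks woven together.
Track A: -1, 2, -4, 8, -16, 32, -64, 128, -256, 512, -1024, 2048. Geometric with ratio -2.
Track B: 1, 4, 9, 16, 25, 36, 49, 64, 81, 100, 121, 144. Consecutive squares n² from n = 1.
The 25th slot belongs to track A; its 13th term is -4096.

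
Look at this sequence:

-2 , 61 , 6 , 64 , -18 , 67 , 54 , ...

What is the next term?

70

Taking every 2nd term gives 2 separate tracks.
Track A: -2, 6, -18, 54. Geometric with ratio -3.
Track B: 61, 64, 67. Linear: a_n = 58 + 3·n.
The 8th slot belongs to track B; its 4th term is 70.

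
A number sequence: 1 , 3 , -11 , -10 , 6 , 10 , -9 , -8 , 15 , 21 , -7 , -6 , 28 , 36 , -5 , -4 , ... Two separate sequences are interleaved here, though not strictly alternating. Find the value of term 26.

Positions follow the repeating pattern AABB; grouping by letter gives 2 tracks.
Subsequence A: 1, 3, 6, 10, 15, 21, 28, 36 — triangular numbers starting at T_1.
Subsequence B: -11, -10, -9, -8, -7, -6, -5, -4 — arithmetic, step +1.
Position 26 → subsequence A, term 14 = 105.

105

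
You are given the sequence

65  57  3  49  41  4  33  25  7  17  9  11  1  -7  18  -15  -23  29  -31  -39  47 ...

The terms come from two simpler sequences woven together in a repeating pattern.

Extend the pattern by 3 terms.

-47, -55, 76

The slot pattern repeats as AAB (period 3), so there are 2 interleaved tracks.
Track A: 65, 57, 49, 41, 33, 25, 17, 9, 1, -7, -15, -23, -31, -39 — arithmetic with common difference −8.
Track B: 3, 4, 7, 11, 18, 29, 47 — a Fibonacci-like recurrence a_n = a_{n-1} + a_{n-2}.
Term 22 comes from track A (its 15th entry): -47.
Position 23 falls in track A as its term 16, giving -55.
Position 24 → track B, term 8 = 76.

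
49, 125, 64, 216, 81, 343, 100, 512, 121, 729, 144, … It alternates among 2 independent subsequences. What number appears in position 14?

Odd-indexed and even-indexed terms follow separate rules.
Stream A = 49, 64, 81, 100, 121, 144: consecutive squares n² from n = 7.
Stream B = 125, 216, 343, 512, 729: consecutive cubes n³ from n = 5.
Position 14 falls in stream B as its term 7, giving 1331.

1331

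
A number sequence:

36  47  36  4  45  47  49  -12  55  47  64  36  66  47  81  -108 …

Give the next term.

Taking every 4th term gives 4 separate tracks.
Track A = 36, 45, 55, 66: triangular numbers starting at T_8.
Track B = 47, 47, 47, 47: the constant sequence 47.
Track C = 36, 49, 64, 81: perfect squares starting at 6².
Track D = 4, -12, 36, -108: geometric, ×-3 each step.
The 17th slot belongs to track A; its 5th term is 78.

78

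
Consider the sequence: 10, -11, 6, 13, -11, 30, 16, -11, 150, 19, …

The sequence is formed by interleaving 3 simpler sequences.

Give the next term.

-11

The terms cycle through 3 interleaved subsequences.
Track A: 10, 13, 16, 19. Linear: a_n = 7 + 3·n.
Track B: -11, -11, -11. The constant sequence -11.
Track C: 6, 30, 150. Geometric with ratio 5.
Position 11 falls in track B as its term 4, giving -11.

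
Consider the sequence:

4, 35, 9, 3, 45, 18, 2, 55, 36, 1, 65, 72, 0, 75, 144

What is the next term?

Split by position mod 3: positions 1, 4, 7, … form one track, and each other residue class forms its own.
Track A: 4, 3, 2, 1, 0. Subtracting 1 each time.
Track B: 35, 45, 55, 65, 75. Arithmetic, step +10.
Track C: 9, 18, 36, 72, 144. Geometric, ×2 each step.
Position 16 falls in track A as its term 6, giving -1.

-1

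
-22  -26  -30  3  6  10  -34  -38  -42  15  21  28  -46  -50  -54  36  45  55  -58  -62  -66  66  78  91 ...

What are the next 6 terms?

Reading positions in blocks of 6 reveals the pattern AAABBB — 2 tracks woven together.
Track A is -22, -26, -30, -34, -38, -42, -46, -50, -54, -58, -62, -66, which is arithmetic, step −4.
Track B is 3, 6, 10, 15, 21, 28, 36, 45, 55, 66, 78, 91, which is triangular numbers starting at T_2.
Position 25 → track A, term 13 = -70.
Term 26 comes from track A (its 14th entry): -74.
Position 27 falls in track A as its term 15, giving -78.
Term 28 comes from track B (its 13th entry): 105.
Position 29 → track B, term 14 = 120.
Position 30 falls in track B as its term 15, giving 136.

-70, -74, -78, 105, 120, 136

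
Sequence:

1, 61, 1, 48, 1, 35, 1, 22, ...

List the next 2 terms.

Odd-indexed and even-indexed terms follow separate rules.
Track A = 1, 1, 1, 1: constant 1.
Track B = 61, 48, 35, 22: linear: a_n = 74 − 13·n.
Term 9 comes from track A (its 5th entry): 1.
Term 10 comes from track B (its 5th entry): 9.

1, 9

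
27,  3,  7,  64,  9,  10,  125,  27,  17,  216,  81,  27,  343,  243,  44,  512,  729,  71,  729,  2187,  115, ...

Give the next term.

Read the sequence 3 terms at a time; column i is its own pattern.
Track A: 27, 64, 125, 216, 343, 512, 729. Consecutive cubes n³ from n = 3.
Track B: 3, 9, 27, 81, 243, 729, 2187. Geometric, ×3 each step.
Track C: 7, 10, 17, 27, 44, 71, 115. Fibonacci-style (each term is the sum of the two before it).
Position 22 → track A, term 8 = 1000.

1000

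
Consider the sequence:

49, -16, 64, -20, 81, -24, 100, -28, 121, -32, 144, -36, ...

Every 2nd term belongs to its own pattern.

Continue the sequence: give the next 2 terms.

Positions 1, 3, 5, … form one subsequence and positions 2, 4, 6, … form another.
Track A: 49, 64, 81, 100, 121, 144. Consecutive squares n² from n = 7.
Track B: -16, -20, -24, -28, -32, -36. Arithmetic with common difference −4.
Position 13 → track A, term 7 = 169.
The 14th slot belongs to track B; its 7th term is -40.

169, -40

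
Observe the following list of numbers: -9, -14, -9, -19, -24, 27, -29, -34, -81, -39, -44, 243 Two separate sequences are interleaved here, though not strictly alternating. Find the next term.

Reading positions in blocks of 3 reveals the pattern AAB — 2 tracks woven together.
Subsequence A = -9, -14, -19, -24, -29, -34, -39, -44: arithmetic with common difference −5.
Subsequence B = -9, 27, -81, 243: multiplying by -3 each time.
Position 13 falls in subsequence A as its term 9, giving -49.

-49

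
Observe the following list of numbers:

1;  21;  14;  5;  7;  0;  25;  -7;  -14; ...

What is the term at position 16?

Positions follow the repeating pattern ABB; grouping by letter gives 2 tracks.
Track A: 1, 5, 25. Powers 5^0, 5^1, 5^2, ….
Track B: 21, 14, 7, 0, -7, -14. Arithmetic, step −7.
The 16th slot belongs to track A; its 6th term is 3125.

3125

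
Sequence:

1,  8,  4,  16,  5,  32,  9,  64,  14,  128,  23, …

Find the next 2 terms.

256, 37

Positions 1, 3, 5, … form one subsequence and positions 2, 4, 6, … form another.
Track A: 1, 4, 5, 9, 14, 23 (each term equals the sum of the previous two).
Track B: 8, 16, 32, 64, 128 (successive powers of 2).
Position 12 falls in track B as its term 6, giving 256.
Position 13 falls in track A as its term 7, giving 37.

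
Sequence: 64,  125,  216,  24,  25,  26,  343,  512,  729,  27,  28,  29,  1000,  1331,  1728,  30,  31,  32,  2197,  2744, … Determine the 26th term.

4913

Reading positions in blocks of 6 reveals the pattern AAABBB — 2 tracks woven together.
Track A: 64, 125, 216, 343, 512, 729, 1000, 1331, 1728, 2197, 2744 — consecutive cubes n³ from n = 4.
Track B: 24, 25, 26, 27, 28, 29, 30, 31, 32 — arithmetic with common difference +1.
Position 26 falls in track A as its term 14, giving 4913.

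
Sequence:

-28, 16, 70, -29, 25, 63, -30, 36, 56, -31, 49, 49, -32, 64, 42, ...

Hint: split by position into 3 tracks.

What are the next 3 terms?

-33, 81, 35

Split by position mod 3 into 3 tracks.
Track A: -28, -29, -30, -31, -32 — subtracting 1 each time.
Track B: 16, 25, 36, 49, 64 — the squares 4², 5², 6², ….
Track C: 70, 63, 56, 49, 42 — subtracting 7 each time.
The 16th slot belongs to track A; its 6th term is -33.
Position 17 → track B, term 6 = 81.
Position 18 falls in track C as its term 6, giving 35.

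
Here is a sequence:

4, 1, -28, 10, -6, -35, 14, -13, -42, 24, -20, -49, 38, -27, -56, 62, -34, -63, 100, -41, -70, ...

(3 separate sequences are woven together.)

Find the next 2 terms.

162, -48

Taking every 3rd term gives 3 separate tracks.
Subsequence A: 4, 10, 14, 24, 38, 62, 100. Each term equals the sum of the previous two.
Subsequence B: 1, -6, -13, -20, -27, -34, -41. Linear: a_n = 8 − 7·n.
Subsequence C: -28, -35, -42, -49, -56, -63, -70. Arithmetic with common difference −7.
Position 22 falls in subsequence A as its term 8, giving 162.
Term 23 comes from subsequence B (its 8th entry): -48.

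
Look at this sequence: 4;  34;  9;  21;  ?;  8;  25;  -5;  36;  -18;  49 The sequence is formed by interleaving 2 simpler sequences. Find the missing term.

Split by position mod 2 into 2 tracks.
Stream A = 4, 9, ?, 25, 36, 49: consecutive squares n² from n = 2.
Stream B = 34, 21, 8, -5, -18: arithmetic with common difference −13.
The gap is stream A's term 3; the rule gives 16.

16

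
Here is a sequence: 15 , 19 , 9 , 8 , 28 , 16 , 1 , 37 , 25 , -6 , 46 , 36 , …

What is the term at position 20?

The terms cycle through 3 interleaved subsequences.
Track A: 15, 8, 1, -6. Linear: a_n = 22 − 7·n.
Track B: 19, 28, 37, 46. Arithmetic with common difference +9.
Track C: 9, 16, 25, 36. Perfect squares starting at 3².
Position 20 → track B, term 7 = 73.

73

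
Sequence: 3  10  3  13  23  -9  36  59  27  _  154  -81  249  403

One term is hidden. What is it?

Positions follow the repeating pattern AAB; grouping by letter gives 2 tracks.
Track A: 3, 10, 13, 23, 36, 59, ?, 154, 249, 403 — Fibonacci-style (each term is the sum of the two before it).
Track B: 3, -9, 27, -81 — a geometric progression (common ratio -3).
Filling track A at index 7 by its rule yields 95.

95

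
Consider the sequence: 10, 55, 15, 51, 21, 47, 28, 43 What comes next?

36

Odd-indexed and even-indexed terms follow separate rules.
Subsequence A is 10, 15, 21, 28, which is the triangular numbers T_4, T_5, ….
Subsequence B is 55, 51, 47, 43, which is linear: a_n = 59 − 4·n.
Term 9 comes from subsequence A (its 5th entry): 36.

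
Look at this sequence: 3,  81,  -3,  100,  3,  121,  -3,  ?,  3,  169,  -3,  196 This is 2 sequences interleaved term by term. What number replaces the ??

Positions 1, 3, 5, … form one subsequence and positions 2, 4, 6, … form another.
Subsequence A is 3, -3, 3, -3, 3, -3, which is oscillating between 3 and -3.
Subsequence B is 81, 100, 121, ?, 169, 196, which is consecutive squares n² from n = 9.
So the missing entry in subsequence B is 144.

144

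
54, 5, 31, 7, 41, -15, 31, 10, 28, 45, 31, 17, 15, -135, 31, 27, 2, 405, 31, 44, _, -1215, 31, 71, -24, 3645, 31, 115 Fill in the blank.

-11

Read the sequence 4 terms at a time; column i is its own pattern.
Subsequence A: 54, 41, 28, 15, 2, ?, -24 — arithmetic with common difference −13.
Subsequence B: 5, -15, 45, -135, 405, -1215, 3645 — geometric, ×-3 each step.
Subsequence C: 31, 31, 31, 31, 31, 31, 31 — the constant sequence 31.
Subsequence D: 7, 10, 17, 27, 44, 71, 115 — each term equals the sum of the previous two.
Filling subsequence A at index 6 by its rule yields -11.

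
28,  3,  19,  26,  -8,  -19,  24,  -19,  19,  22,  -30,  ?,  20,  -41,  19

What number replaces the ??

Split by position mod 3 into 3 tracks.
Track A = 28, 26, 24, 22, 20: linear: a_n = 30 − 2·n.
Track B = 3, -8, -19, -30, -41: linear: a_n = 14 − 11·n.
Track C = 19, -19, 19, ?, 19: the oscillation 19·(−1)^(n+1).
Filling track C at index 4 by its rule yields -19.

-19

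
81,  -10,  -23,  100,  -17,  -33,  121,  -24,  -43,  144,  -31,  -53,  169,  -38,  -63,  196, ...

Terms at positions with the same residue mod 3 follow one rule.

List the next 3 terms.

Split by position mod 3 into 3 tracks.
Track A: 81, 100, 121, 144, 169, 196 (perfect squares starting at 9²).
Track B: -10, -17, -24, -31, -38 (arithmetic, step −7).
Track C: -23, -33, -43, -53, -63 (arithmetic, step −10).
The 17th slot belongs to track B; its 6th term is -45.
Term 18 comes from track C (its 6th entry): -73.
Term 19 comes from track A (its 7th entry): 225.

-45, -73, 225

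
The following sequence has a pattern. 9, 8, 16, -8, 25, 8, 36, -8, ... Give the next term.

Taking every 2nd term gives 2 separate tracks.
Track A: 9, 16, 25, 36 — perfect squares starting at 3².
Track B: 8, -8, 8, -8 — the oscillation 8·(−1)^(n+1).
Position 9 falls in track A as its term 5, giving 49.

49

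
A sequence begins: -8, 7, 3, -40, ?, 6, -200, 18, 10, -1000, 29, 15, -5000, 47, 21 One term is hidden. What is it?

11

Split by position mod 3: positions 1, 4, 7, … form one track, and each other residue class forms its own.
Subsequence A is -8, -40, -200, -1000, -5000, which is geometric, ×5 each step.
Subsequence B is 7, ?, 18, 29, 47, which is Fibonacci-style (each term is the sum of the two before it).
Subsequence C is 3, 6, 10, 15, 21, which is triangular numbers starting at T_2.
Filling subsequence B at index 2 by its rule yields 11.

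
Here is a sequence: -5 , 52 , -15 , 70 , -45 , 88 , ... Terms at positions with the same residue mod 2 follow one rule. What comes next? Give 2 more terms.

-135, 106

Odd-indexed and even-indexed terms follow separate rules.
Stream A: -5, -15, -45. Geometric, ×3 each step.
Stream B: 52, 70, 88. Arithmetic with common difference +18.
Term 7 comes from stream A (its 4th entry): -135.
The 8th slot belongs to stream B; its 4th term is 106.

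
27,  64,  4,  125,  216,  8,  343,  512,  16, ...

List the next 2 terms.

729, 1000

Reading positions in blocks of 3 reveals the pattern AAB — 2 tracks woven together.
Subsequence A: 27, 64, 125, 216, 343, 512 (consecutive cubes n³ from n = 3).
Subsequence B: 4, 8, 16 (powers 2^2, 2^3, 2^4, …).
The 10th slot belongs to subsequence A; its 7th term is 729.
Term 11 comes from subsequence A (its 8th entry): 1000.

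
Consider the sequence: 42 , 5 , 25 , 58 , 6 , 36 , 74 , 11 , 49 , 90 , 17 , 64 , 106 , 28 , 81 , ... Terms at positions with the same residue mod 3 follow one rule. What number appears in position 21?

Read the sequence 3 terms at a time; column i is its own pattern.
Subsequence A: 42, 58, 74, 90, 106 — arithmetic with common difference +16.
Subsequence B: 5, 6, 11, 17, 28 — a Fibonacci-like recurrence a_n = a_{n-1} + a_{n-2}.
Subsequence C: 25, 36, 49, 64, 81 — the squares 5², 6², 7², ….
Term 21 comes from subsequence C (its 7th entry): 121.

121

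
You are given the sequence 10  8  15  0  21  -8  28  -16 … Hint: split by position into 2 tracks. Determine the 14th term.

The terms cycle through 2 interleaved subsequences.
Track A = 10, 15, 21, 28: triangular numbers starting at T_4.
Track B = 8, 0, -8, -16: arithmetic, step −8.
The 14th slot belongs to track B; its 7th term is -40.

-40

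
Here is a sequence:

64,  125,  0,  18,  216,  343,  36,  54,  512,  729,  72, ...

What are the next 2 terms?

The slot pattern repeats as AABB (period 4), so there are 2 interleaved tracks.
Track A = 64, 125, 216, 343, 512, 729: the cubes 4³, 5³, 6³, ….
Track B = 0, 18, 36, 54, 72: arithmetic, step +18.
Position 12 falls in track B as its term 6, giving 90.
Position 13 → track A, term 7 = 1000.

90, 1000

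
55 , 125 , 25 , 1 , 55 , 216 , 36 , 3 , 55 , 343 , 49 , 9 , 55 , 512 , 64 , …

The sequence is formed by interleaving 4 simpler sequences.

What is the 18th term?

Split by position mod 4: positions 1, 5, 9, … form one track, and each other residue class forms its own.
Track A = 55, 55, 55, 55: always 55.
Track B = 125, 216, 343, 512: the cubes 5³, 6³, 7³, ….
Track C = 25, 36, 49, 64: the squares 5², 6², 7², ….
Track D = 1, 3, 9: successive powers of 3.
Term 18 comes from track B (its 5th entry): 729.

729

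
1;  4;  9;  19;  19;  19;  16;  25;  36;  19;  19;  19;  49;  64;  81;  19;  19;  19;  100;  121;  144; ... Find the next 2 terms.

Reading positions in blocks of 6 reveals the pattern AAABBB — 2 tracks woven together.
Stream A is 1, 4, 9, 16, 25, 36, 49, 64, 81, 100, 121, 144, which is the squares 1², 2², 3², ….
Stream B is 19, 19, 19, 19, 19, 19, 19, 19, 19, which is always 19.
Term 22 comes from stream B (its 10th entry): 19.
Position 23 falls in stream B as its term 11, giving 19.

19, 19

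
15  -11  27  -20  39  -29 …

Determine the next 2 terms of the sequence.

The terms cycle through 2 interleaved subsequences.
Track A = 15, 27, 39: arithmetic, step +12.
Track B = -11, -20, -29: arithmetic, step −9.
The 7th slot belongs to track A; its 4th term is 51.
Position 8 → track B, term 4 = -38.

51, -38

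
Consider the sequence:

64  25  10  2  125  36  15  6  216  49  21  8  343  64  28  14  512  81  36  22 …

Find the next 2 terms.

729, 100

Split by position mod 4 into 4 tracks.
Track A: 64, 125, 216, 343, 512 (consecutive cubes n³ from n = 4).
Track B: 25, 36, 49, 64, 81 (perfect squares starting at 5²).
Track C: 10, 15, 21, 28, 36 (triangular numbers n(n+1)/2 for n = 4, 5, …).
Track D: 2, 6, 8, 14, 22 (Fibonacci-style (each term is the sum of the two before it)).
Position 21 → track A, term 6 = 729.
Term 22 comes from track B (its 6th entry): 100.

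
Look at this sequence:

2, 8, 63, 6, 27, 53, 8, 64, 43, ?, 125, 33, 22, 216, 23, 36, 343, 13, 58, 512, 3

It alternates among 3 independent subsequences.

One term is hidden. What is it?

14

The terms cycle through 3 interleaved subsequences.
Subsequence A: 2, 6, 8, ?, 22, 36, 58 (a Fibonacci-like recurrence a_n = a_{n-1} + a_{n-2}).
Subsequence B: 8, 27, 64, 125, 216, 343, 512 (the cubes 2³, 3³, 4³, …).
Subsequence C: 63, 53, 43, 33, 23, 13, 3 (linear: a_n = 73 − 10·n).
The gap is subsequence A's term 4; the rule gives 14.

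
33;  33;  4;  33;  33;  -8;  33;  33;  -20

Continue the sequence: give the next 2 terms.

The slot pattern repeats as AAB (period 3), so there are 2 interleaved tracks.
Subsequence A: 33, 33, 33, 33, 33, 33 (always 33).
Subsequence B: 4, -8, -20 (arithmetic with common difference −12).
Term 10 comes from subsequence A (its 7th entry): 33.
Term 11 comes from subsequence A (its 8th entry): 33.

33, 33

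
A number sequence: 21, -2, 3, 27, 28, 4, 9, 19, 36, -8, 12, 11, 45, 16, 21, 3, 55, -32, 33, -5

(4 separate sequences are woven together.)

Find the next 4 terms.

Split by position mod 4: positions 1, 5, 9, … form one track, and each other residue class forms its own.
Subsequence A is 21, 28, 36, 45, 55, which is triangular numbers starting at T_6.
Subsequence B is -2, 4, -8, 16, -32, which is a geometric progression (common ratio -2).
Subsequence C is 3, 9, 12, 21, 33, which is a Fibonacci-like recurrence a_n = a_{n-1} + a_{n-2}.
Subsequence D is 27, 19, 11, 3, -5, which is subtracting 8 each time.
Position 21 falls in subsequence A as its term 6, giving 66.
Position 22 falls in subsequence B as its term 6, giving 64.
The 23rd slot belongs to subsequence C; its 6th term is 54.
Term 24 comes from subsequence D (its 6th entry): -13.

66, 64, 54, -13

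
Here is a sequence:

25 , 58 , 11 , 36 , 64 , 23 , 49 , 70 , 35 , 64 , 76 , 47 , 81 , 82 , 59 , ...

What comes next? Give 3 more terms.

The terms cycle through 3 interleaved subsequences.
Track A: 25, 36, 49, 64, 81 — consecutive squares n² from n = 5.
Track B: 58, 64, 70, 76, 82 — linear: a_n = 52 + 6·n.
Track C: 11, 23, 35, 47, 59 — arithmetic with common difference +12.
Position 16 → track A, term 6 = 100.
Term 17 comes from track B (its 6th entry): 88.
Position 18 → track C, term 6 = 71.

100, 88, 71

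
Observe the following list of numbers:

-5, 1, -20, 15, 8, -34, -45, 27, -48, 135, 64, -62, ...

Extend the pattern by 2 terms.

-405, 125

Read the sequence 3 terms at a time; column i is its own pattern.
Track A: -5, 15, -45, 135. Multiplying by -3 each time.
Track B: 1, 8, 27, 64. The cubes 1³, 2³, 3³, ….
Track C: -20, -34, -48, -62. Subtracting 14 each time.
Position 13 falls in track A as its term 5, giving -405.
Position 14 → track B, term 5 = 125.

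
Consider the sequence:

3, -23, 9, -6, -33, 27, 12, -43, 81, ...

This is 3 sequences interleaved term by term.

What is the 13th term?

Read the sequence 3 terms at a time; column i is its own pattern.
Track A: 3, -6, 12 — multiplying by -2 each time.
Track B: -23, -33, -43 — arithmetic with common difference −10.
Track C: 9, 27, 81 — powers 3^2, 3^3, 3^4, ….
Term 13 comes from track A (its 5th entry): 48.

48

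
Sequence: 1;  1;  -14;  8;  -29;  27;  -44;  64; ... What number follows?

-59

Taking every 2nd term gives 2 separate tracks.
Stream A: 1, -14, -29, -44. Linear: a_n = 16 − 15·n.
Stream B: 1, 8, 27, 64. Consecutive cubes n³ from n = 1.
Term 9 comes from stream A (its 5th entry): -59.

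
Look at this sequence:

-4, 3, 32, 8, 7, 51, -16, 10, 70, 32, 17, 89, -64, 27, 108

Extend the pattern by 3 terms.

128, 44, 127

Split by position mod 3: positions 1, 4, 7, … form one track, and each other residue class forms its own.
Stream A is -4, 8, -16, 32, -64, which is geometric, ×-2 each step.
Stream B is 3, 7, 10, 17, 27, which is each term equals the sum of the previous two.
Stream C is 32, 51, 70, 89, 108, which is arithmetic, step +19.
Position 16 falls in stream A as its term 6, giving 128.
The 17th slot belongs to stream B; its 6th term is 44.
Position 18 falls in stream C as its term 6, giving 127.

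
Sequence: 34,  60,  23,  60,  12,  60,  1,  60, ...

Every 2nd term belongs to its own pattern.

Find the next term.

Split by position mod 2 into 2 tracks.
Track A: 34, 23, 12, 1 (subtracting 11 each time).
Track B: 60, 60, 60, 60 (constant 60).
The 9th slot belongs to track A; its 5th term is -10.

-10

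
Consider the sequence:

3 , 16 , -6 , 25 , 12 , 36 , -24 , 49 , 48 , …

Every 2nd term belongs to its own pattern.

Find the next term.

Split by position mod 2 into 2 tracks.
Track A is 3, -6, 12, -24, 48, which is geometric, ×-2 each step.
Track B is 16, 25, 36, 49, which is the squares 4², 5², 6², ….
Term 10 comes from track B (its 5th entry): 64.

64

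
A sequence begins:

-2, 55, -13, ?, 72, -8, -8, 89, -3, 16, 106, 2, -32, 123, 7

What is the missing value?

4

Split by position mod 3 into 3 tracks.
Subsequence A is -2, ?, -8, 16, -32, which is a geometric progression (common ratio -2).
Subsequence B is 55, 72, 89, 106, 123, which is linear: a_n = 38 + 17·n.
Subsequence C is -13, -8, -3, 2, 7, which is arithmetic, step +5.
Subsequence A's pattern makes the blank 4.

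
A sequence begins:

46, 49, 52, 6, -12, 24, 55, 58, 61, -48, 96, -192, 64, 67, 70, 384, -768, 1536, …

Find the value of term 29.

-49152

Reading positions in blocks of 6 reveals the pattern AAABBB — 2 tracks woven together.
Stream A: 46, 49, 52, 55, 58, 61, 64, 67, 70. Arithmetic, step +3.
Stream B: 6, -12, 24, -48, 96, -192, 384, -768, 1536. Geometric with ratio -2.
Position 29 falls in stream B as its term 14, giving -49152.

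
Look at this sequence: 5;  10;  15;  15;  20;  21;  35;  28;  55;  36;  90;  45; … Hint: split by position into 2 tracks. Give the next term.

Positions 1, 3, 5, … form one subsequence and positions 2, 4, 6, … form another.
Stream A: 5, 15, 20, 35, 55, 90 — Fibonacci-style (each term is the sum of the two before it).
Stream B: 10, 15, 21, 28, 36, 45 — triangular numbers n(n+1)/2 for n = 4, 5, ….
Position 13 → stream A, term 7 = 145.

145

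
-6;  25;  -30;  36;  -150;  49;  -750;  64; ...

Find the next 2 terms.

-3750, 81

Positions 1, 3, 5, … form one subsequence and positions 2, 4, 6, … form another.
Stream A is -6, -30, -150, -750, which is multiplying by 5 each time.
Stream B is 25, 36, 49, 64, which is the squares 5², 6², 7², ….
Position 9 falls in stream A as its term 5, giving -3750.
The 10th slot belongs to stream B; its 5th term is 81.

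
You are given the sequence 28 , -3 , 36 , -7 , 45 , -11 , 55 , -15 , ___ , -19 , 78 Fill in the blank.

Split by position mod 2 into 2 tracks.
Track A: 28, 36, 45, 55, ?, 78 — the triangular numbers T_7, T_8, ….
Track B: -3, -7, -11, -15, -19 — arithmetic with common difference −4.
Track A's pattern makes the blank 66.

66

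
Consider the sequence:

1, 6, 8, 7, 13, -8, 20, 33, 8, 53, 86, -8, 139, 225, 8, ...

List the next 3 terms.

364, 589, -8

Reading positions in blocks of 3 reveals the pattern AAB — 2 tracks woven together.
Stream A = 1, 6, 7, 13, 20, 33, 53, 86, 139, 225: a Fibonacci-like recurrence a_n = a_{n-1} + a_{n-2}.
Stream B = 8, -8, 8, -8, 8: the oscillation 8·(−1)^(n+1).
Position 16 → stream A, term 11 = 364.
Position 17 falls in stream A as its term 12, giving 589.
Term 18 comes from stream B (its 6th entry): -8.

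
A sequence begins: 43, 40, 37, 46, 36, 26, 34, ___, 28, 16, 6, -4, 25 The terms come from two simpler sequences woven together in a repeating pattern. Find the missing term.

31

The slot pattern repeats as AAABBB (period 6), so there are 2 interleaved tracks.
Track A is 43, 40, 37, 34, ?, 28, 25, which is arithmetic, step −3.
Track B is 46, 36, 26, 16, 6, -4, which is subtracting 10 each time.
The gap is track A's term 5; the rule gives 31.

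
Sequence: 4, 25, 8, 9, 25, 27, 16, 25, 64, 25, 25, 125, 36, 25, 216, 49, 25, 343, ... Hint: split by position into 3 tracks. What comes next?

64

Read the sequence 3 terms at a time; column i is its own pattern.
Subsequence A: 4, 9, 16, 25, 36, 49. Consecutive squares n² from n = 2.
Subsequence B: 25, 25, 25, 25, 25, 25. Constant 25.
Subsequence C: 8, 27, 64, 125, 216, 343. Perfect cubes starting at 2³.
The 19th slot belongs to subsequence A; its 7th term is 64.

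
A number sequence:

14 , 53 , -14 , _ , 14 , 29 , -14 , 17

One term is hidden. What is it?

Split by position mod 2 into 2 tracks.
Track A: 14, -14, 14, -14 (alternating ±14).
Track B: 53, ?, 29, 17 (subtracting 12 each time).
Track B's pattern makes the blank 41.

41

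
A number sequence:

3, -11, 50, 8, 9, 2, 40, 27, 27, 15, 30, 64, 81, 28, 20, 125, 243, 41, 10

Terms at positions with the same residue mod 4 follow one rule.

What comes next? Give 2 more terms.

216, 729

Split by position mod 4: positions 1, 5, 9, … form one track, and each other residue class forms its own.
Subsequence A: 3, 9, 27, 81, 243. Powers 3^1, 3^2, 3^3, ….
Subsequence B: -11, 2, 15, 28, 41. Arithmetic, step +13.
Subsequence C: 50, 40, 30, 20, 10. Arithmetic, step −10.
Subsequence D: 8, 27, 64, 125. Perfect cubes starting at 2³.
Position 20 → subsequence D, term 5 = 216.
Position 21 → subsequence A, term 6 = 729.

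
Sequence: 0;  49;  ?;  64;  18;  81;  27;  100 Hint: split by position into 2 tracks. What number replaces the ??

9

Odd-indexed and even-indexed terms follow separate rules.
Subsequence A is 0, ?, 18, 27, which is linear: a_n = -9 + 9·n.
Subsequence B is 49, 64, 81, 100, which is the squares 7², 8², 9², ….
The gap is subsequence A's term 2; the rule gives 9.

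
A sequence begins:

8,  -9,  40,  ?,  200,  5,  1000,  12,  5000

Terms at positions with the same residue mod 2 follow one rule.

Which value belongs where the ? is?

The terms cycle through 2 interleaved subsequences.
Track A = 8, 40, 200, 1000, 5000: geometric, ×5 each step.
Track B = -9, ?, 5, 12: adding 7 each time.
The gap is track B's term 2; the rule gives -2.

-2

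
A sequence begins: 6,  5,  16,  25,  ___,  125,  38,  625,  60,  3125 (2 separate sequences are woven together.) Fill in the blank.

The terms cycle through 2 interleaved subsequences.
Stream A: 6, 16, ?, 38, 60 — a Fibonacci-like recurrence a_n = a_{n-1} + a_{n-2}.
Stream B: 5, 25, 125, 625, 3125 — powers 5^1, 5^2, 5^3, ….
The gap is stream A's term 3; the rule gives 22.

22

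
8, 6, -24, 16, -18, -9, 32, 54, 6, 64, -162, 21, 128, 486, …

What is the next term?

36

The terms cycle through 3 interleaved subsequences.
Track A = 8, 16, 32, 64, 128: powers of 2.
Track B = 6, -18, 54, -162, 486: multiplying by -3 each time.
Track C = -24, -9, 6, 21: linear: a_n = -39 + 15·n.
Position 15 falls in track C as its term 5, giving 36.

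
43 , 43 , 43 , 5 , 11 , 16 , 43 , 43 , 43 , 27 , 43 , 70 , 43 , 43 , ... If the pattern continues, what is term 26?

43

The slot pattern repeats as AAABBB (period 6), so there are 2 interleaved tracks.
Stream A: 43, 43, 43, 43, 43, 43, 43, 43 (constant 43).
Stream B: 5, 11, 16, 27, 43, 70 (each term equals the sum of the previous two).
Term 26 comes from stream A (its 14th entry): 43.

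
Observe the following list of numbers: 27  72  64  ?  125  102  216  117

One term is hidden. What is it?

The terms cycle through 2 interleaved subsequences.
Stream A: 27, 64, 125, 216 (the cubes 3³, 4³, 5³, …).
Stream B: 72, ?, 102, 117 (linear: a_n = 57 + 15·n).
Stream B's pattern makes the blank 87.

87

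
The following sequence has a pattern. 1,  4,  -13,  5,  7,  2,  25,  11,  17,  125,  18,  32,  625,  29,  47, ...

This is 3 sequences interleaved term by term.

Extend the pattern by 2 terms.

The terms cycle through 3 interleaved subsequences.
Track A: 1, 5, 25, 125, 625 — successive powers of 5.
Track B: 4, 7, 11, 18, 29 — a Fibonacci-like recurrence a_n = a_{n-1} + a_{n-2}.
Track C: -13, 2, 17, 32, 47 — linear: a_n = -28 + 15·n.
Term 16 comes from track A (its 6th entry): 3125.
Position 17 falls in track B as its term 6, giving 47.

3125, 47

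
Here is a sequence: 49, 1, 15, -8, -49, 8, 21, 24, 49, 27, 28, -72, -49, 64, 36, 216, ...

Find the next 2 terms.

49, 125

Taking every 4th term gives 4 separate tracks.
Track A = 49, -49, 49, -49: alternating ±49.
Track B = 1, 8, 27, 64: perfect cubes starting at 1³.
Track C = 15, 21, 28, 36: triangular numbers n(n+1)/2 for n = 5, 6, ….
Track D = -8, 24, -72, 216: geometric, ×-3 each step.
Position 17 falls in track A as its term 5, giving 49.
The 18th slot belongs to track B; its 5th term is 125.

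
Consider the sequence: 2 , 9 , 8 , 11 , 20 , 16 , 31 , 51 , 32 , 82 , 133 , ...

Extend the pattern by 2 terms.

Positions follow the repeating pattern AAB; grouping by letter gives 2 tracks.
Track A: 2, 9, 11, 20, 31, 51, 82, 133 — each term equals the sum of the previous two.
Track B: 8, 16, 32 — successive powers of 2.
Position 12 → track B, term 4 = 64.
Position 13 falls in track A as its term 9, giving 215.

64, 215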